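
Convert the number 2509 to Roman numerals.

Convert 2509 to Roman numerals:
  2509 contains 2×1000 (MM)
  509 contains 1×500 (D)
  9 contains 1×9 (IX)

MMDIX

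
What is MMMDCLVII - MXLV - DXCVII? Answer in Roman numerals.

MMMDCLVII = 3657, MXLV = 1045, DXCVII = 597
3657 - 1045 = 2612
2612 - 597 = 2015

MMXV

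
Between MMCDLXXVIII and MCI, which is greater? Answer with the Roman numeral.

MMCDLXXVIII = 2478
MCI = 1101
2478 is larger

MMCDLXXVIII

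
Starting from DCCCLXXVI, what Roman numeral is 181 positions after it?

DCCCLXXVI = 876
876 + 181 = 1057

MLVII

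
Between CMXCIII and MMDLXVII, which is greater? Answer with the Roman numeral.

CMXCIII = 993
MMDLXVII = 2567
2567 is larger

MMDLXVII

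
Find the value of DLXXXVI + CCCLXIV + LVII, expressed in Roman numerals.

DLXXXVI = 586, CCCLXIV = 364, LVII = 57
586 + 364 = 950
950 + 57 = 1007

MVII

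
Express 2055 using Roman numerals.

Convert 2055 to Roman numerals:
  2055 contains 2×1000 (MM)
  55 contains 1×50 (L)
  5 contains 1×5 (V)

MMLV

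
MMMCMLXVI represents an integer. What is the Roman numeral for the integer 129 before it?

MMMCMLXVI = 3966
3966 - 129 = 3837

MMMDCCCXXXVII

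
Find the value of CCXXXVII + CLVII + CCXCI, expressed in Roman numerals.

CCXXXVII = 237, CLVII = 157, CCXCI = 291
237 + 157 = 394
394 + 291 = 685

DCLXXXV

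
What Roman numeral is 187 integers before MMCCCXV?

MMCCCXV = 2315
2315 - 187 = 2128

MMCXXVIII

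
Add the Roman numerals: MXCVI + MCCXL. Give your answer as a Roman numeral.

MXCVI = 1096
MCCXL = 1240
1096 + 1240 = 2336

MMCCCXXXVI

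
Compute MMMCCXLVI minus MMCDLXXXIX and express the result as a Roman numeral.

MMMCCXLVI = 3246
MMCDLXXXIX = 2489
3246 - 2489 = 757

DCCLVII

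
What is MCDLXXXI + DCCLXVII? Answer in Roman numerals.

MCDLXXXI = 1481
DCCLXVII = 767
1481 + 767 = 2248

MMCCXLVIII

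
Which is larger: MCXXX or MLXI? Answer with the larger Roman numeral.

MCXXX = 1130
MLXI = 1061
1130 is larger

MCXXX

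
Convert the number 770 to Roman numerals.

Convert 770 to Roman numerals:
  770 contains 1×500 (D)
  270 contains 2×100 (CC)
  70 contains 1×50 (L)
  20 contains 2×10 (XX)

DCCLXX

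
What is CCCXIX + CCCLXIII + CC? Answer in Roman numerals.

CCCXIX = 319, CCCLXIII = 363, CC = 200
319 + 363 = 682
682 + 200 = 882

DCCCLXXXII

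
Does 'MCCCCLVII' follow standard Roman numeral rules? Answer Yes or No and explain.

'MCCCCLVII': More than 3 consecutive C's

No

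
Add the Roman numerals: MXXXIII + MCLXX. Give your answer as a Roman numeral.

MXXXIII = 1033
MCLXX = 1170
1033 + 1170 = 2203

MMCCIII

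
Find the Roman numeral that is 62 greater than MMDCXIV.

MMDCXIV = 2614
2614 + 62 = 2676

MMDCLXXVI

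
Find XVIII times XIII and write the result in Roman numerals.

XVIII = 18
XIII = 13
18 × 13 = 234

CCXXXIV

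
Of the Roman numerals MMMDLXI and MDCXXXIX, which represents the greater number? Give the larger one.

MMMDLXI = 3561
MDCXXXIX = 1639
3561 is larger

MMMDLXI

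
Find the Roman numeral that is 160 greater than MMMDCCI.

MMMDCCI = 3701
3701 + 160 = 3861

MMMDCCCLXI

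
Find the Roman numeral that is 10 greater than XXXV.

XXXV = 35
35 + 10 = 45

XLV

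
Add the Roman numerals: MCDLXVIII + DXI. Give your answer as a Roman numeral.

MCDLXVIII = 1468
DXI = 511
1468 + 511 = 1979

MCMLXXIX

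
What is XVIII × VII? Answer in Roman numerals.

XVIII = 18
VII = 7
18 × 7 = 126

CXXVI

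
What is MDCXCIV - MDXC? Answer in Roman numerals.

MDCXCIV = 1694
MDXC = 1590
1694 - 1590 = 104

CIV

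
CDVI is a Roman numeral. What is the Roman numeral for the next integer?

CDVI = 406, so the next integer is 406 + 1 = 407

CDVII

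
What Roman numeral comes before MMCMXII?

MMCMXII = 2912; previous is 2911

MMCMXI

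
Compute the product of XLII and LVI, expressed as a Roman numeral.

XLII = 42
LVI = 56
42 × 56 = 2352

MMCCCLII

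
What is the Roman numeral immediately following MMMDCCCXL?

MMMDCCCXL = 3840; next is 3841

MMMDCCCXLI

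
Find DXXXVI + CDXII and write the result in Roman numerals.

DXXXVI = 536
CDXII = 412
536 + 412 = 948

CMXLVIII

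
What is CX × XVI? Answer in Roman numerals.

CX = 110
XVI = 16
110 × 16 = 1760

MDCCLX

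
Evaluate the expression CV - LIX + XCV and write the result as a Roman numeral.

CV = 105, LIX = 59, XCV = 95
105 - 59 = 46
46 + 95 = 141

CXLI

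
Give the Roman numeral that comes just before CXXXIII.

CXXXIII = 133, so the previous integer is 133 - 1 = 132

CXXXII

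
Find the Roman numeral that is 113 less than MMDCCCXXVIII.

MMDCCCXXVIII = 2828
2828 - 113 = 2715

MMDCCXV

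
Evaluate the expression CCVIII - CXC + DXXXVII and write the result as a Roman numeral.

CCVIII = 208, CXC = 190, DXXXVII = 537
208 - 190 = 18
18 + 537 = 555

DLV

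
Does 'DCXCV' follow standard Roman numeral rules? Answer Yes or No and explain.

'DCXCV': Check the rules: uses only the symbols I, V, X, L, C, D, M; no symbol is repeated more than three times in a row; V, L and D each appear at most once; the only place a smaller symbol precedes a larger one is the allowed subtractive pair XC, the symbol right after such a pair (if any) is smaller than the pair's first symbol, and otherwise the values never increase from left to right. Value: D (500) + C (100) + XC (90) + V (5) = 695. So it is a valid standard Roman numeral.

Yes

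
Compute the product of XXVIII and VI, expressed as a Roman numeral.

XXVIII = 28
VI = 6
28 × 6 = 168

CLXVIII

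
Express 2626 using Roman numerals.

Convert 2626 to Roman numerals:
  2626 contains 2×1000 (MM)
  626 contains 1×500 (D)
  126 contains 1×100 (C)
  26 contains 2×10 (XX)
  6 contains 1×5 (V)
  1 contains 1×1 (I)

MMDCXXVI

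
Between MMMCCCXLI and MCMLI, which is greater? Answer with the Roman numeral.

MMMCCCXLI = 3341
MCMLI = 1951
3341 is larger

MMMCCCXLI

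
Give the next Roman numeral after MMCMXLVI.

MMCMXLVI = 2946; next is 2947

MMCMXLVII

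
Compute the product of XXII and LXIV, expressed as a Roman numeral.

XXII = 22
LXIV = 64
22 × 64 = 1408

MCDVIII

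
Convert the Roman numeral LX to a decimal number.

LX: L=50, X=10
50 + 10 = 60

60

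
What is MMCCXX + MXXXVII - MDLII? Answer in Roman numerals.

MMCCXX = 2220, MXXXVII = 1037, MDLII = 1552
2220 + 1037 = 3257
3257 - 1552 = 1705

MDCCV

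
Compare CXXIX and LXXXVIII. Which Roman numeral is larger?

CXXIX = 129
LXXXVIII = 88
129 is larger

CXXIX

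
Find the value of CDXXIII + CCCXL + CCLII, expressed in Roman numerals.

CDXXIII = 423, CCCXL = 340, CCLII = 252
423 + 340 = 763
763 + 252 = 1015

MXV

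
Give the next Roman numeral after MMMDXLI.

MMMDXLI = 3541; next is 3542

MMMDXLII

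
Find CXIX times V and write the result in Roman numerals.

CXIX = 119
V = 5
119 × 5 = 595

DXCV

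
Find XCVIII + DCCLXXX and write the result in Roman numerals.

XCVIII = 98
DCCLXXX = 780
98 + 780 = 878

DCCCLXXVIII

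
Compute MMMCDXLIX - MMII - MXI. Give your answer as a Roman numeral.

MMMCDXLIX = 3449, MMII = 2002, MXI = 1011
3449 - 2002 = 1447
1447 - 1011 = 436

CDXXXVI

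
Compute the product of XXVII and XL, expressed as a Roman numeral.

XXVII = 27
XL = 40
27 × 40 = 1080

MLXXX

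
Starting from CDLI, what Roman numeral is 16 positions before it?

CDLI = 451
451 - 16 = 435

CDXXXV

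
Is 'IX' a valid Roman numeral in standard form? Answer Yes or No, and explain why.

'IX': Check the rules: uses only the symbols I, V, X, L, C, D, M; no symbol is repeated more than three times in a row; V, L and D each appear at most once; the only place a smaller symbol precedes a larger one is the allowed subtractive pair IX, the symbol right after such a pair (if any) is smaller than the pair's first symbol, and otherwise the values never increase from left to right. Value: IX = 9. So it is a valid standard Roman numeral.

Yes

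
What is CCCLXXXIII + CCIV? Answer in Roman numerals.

CCCLXXXIII = 383
CCIV = 204
383 + 204 = 587

DLXXXVII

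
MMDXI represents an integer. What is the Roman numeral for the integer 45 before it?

MMDXI = 2511
2511 - 45 = 2466

MMCDLXVI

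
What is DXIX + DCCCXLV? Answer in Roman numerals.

DXIX = 519
DCCCXLV = 845
519 + 845 = 1364

MCCCLXIV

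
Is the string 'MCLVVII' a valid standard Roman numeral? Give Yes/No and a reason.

'MCLVVII': V should not appear more than once

No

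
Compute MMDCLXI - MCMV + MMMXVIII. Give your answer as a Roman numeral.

MMDCLXI = 2661, MCMV = 1905, MMMXVIII = 3018
2661 - 1905 = 756
756 + 3018 = 3774

MMMDCCLXXIV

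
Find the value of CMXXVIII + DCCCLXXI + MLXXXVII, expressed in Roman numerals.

CMXXVIII = 928, DCCCLXXI = 871, MLXXXVII = 1087
928 + 871 = 1799
1799 + 1087 = 2886

MMDCCCLXXXVI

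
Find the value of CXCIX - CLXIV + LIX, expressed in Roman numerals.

CXCIX = 199, CLXIV = 164, LIX = 59
199 - 164 = 35
35 + 59 = 94

XCIV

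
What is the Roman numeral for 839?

Convert 839 to Roman numerals:
  839 contains 1×500 (D)
  339 contains 3×100 (CCC)
  39 contains 3×10 (XXX)
  9 contains 1×9 (IX)

DCCCXXXIX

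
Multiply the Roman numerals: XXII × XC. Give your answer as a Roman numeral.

XXII = 22
XC = 90
22 × 90 = 1980

MCMLXXX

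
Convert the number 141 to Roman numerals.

Convert 141 to Roman numerals:
  141 contains 1×100 (C)
  41 contains 1×40 (XL)
  1 contains 1×1 (I)

CXLI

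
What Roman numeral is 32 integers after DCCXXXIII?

DCCXXXIII = 733
733 + 32 = 765

DCCLXV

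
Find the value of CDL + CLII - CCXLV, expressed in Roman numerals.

CDL = 450, CLII = 152, CCXLV = 245
450 + 152 = 602
602 - 245 = 357

CCCLVII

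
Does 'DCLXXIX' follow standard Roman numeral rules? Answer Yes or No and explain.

'DCLXXIX': Check the rules: uses only the symbols I, V, X, L, C, D, M; no symbol is repeated more than three times in a row; V, L and D each appear at most once; the only place a smaller symbol precedes a larger one is the allowed subtractive pair IX, the symbol right after such a pair (if any) is smaller than the pair's first symbol, and otherwise the values never increase from left to right. Value: D (500) + C (100) + L (50) + X (10) + X (10) + IX (9) = 679. So it is a valid standard Roman numeral.

Yes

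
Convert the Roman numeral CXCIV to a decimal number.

CXCIV: C=100, XC=90, IV=4
100 + 90 + 4 = 194

194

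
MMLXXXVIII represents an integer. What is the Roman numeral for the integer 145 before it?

MMLXXXVIII = 2088
2088 - 145 = 1943

MCMXLIII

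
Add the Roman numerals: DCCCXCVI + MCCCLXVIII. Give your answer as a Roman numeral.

DCCCXCVI = 896
MCCCLXVIII = 1368
896 + 1368 = 2264

MMCCLXIV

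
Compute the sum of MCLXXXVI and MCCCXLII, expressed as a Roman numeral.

MCLXXXVI = 1186
MCCCXLII = 1342
1186 + 1342 = 2528

MMDXXVIII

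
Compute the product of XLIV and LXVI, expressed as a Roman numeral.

XLIV = 44
LXVI = 66
44 × 66 = 2904

MMCMIV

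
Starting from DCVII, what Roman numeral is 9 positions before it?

DCVII = 607
607 - 9 = 598

DXCVIII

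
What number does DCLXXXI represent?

DCLXXXI: D=500, C=100, L=50, X=10, X=10, X=10, I=1
500 + 100 + 50 + 10 + 10 + 10 + 1 = 681

681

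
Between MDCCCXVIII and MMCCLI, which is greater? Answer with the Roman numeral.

MDCCCXVIII = 1818
MMCCLI = 2251
2251 is larger

MMCCLI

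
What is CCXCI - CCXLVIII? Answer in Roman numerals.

CCXCI = 291
CCXLVIII = 248
291 - 248 = 43

XLIII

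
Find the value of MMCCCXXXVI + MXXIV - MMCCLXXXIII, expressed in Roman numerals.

MMCCCXXXVI = 2336, MXXIV = 1024, MMCCLXXXIII = 2283
2336 + 1024 = 3360
3360 - 2283 = 1077

MLXXVII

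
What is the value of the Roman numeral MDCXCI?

MDCXCI: M=1000, D=500, C=100, XC=90, I=1
1000 + 500 + 100 + 90 + 1 = 1691

1691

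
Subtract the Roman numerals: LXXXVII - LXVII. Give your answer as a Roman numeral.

LXXXVII = 87
LXVII = 67
87 - 67 = 20

XX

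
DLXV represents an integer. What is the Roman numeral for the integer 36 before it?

DLXV = 565
565 - 36 = 529

DXXIX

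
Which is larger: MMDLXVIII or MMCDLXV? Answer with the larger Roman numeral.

MMDLXVIII = 2568
MMCDLXV = 2465
2568 is larger

MMDLXVIII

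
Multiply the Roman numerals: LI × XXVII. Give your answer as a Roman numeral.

LI = 51
XXVII = 27
51 × 27 = 1377

MCCCLXXVII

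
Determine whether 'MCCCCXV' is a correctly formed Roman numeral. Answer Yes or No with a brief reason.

'MCCCCXV': More than 3 consecutive C's

No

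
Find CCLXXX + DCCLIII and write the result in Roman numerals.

CCLXXX = 280
DCCLIII = 753
280 + 753 = 1033

MXXXIII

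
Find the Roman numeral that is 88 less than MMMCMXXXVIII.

MMMCMXXXVIII = 3938
3938 - 88 = 3850

MMMDCCCL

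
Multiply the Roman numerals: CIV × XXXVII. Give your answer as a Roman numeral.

CIV = 104
XXXVII = 37
104 × 37 = 3848

MMMDCCCXLVIII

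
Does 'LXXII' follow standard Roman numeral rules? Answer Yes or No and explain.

'LXXII': Check the rules: uses only the symbols I, V, X, L, C, D, M; no symbol is repeated more than three times in a row; V, L and D each appear at most once; no smaller symbol precedes a larger one (values never increase from left to right). Value: L (50) + X (10) + X (10) + I (1) + I (1) = 72. So it is a valid standard Roman numeral.

Yes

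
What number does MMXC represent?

MMXC: M=1000, M=1000, XC=90
1000 + 1000 + 90 = 2090

2090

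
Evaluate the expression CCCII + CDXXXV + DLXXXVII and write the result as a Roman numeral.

CCCII = 302, CDXXXV = 435, DLXXXVII = 587
302 + 435 = 737
737 + 587 = 1324

MCCCXXIV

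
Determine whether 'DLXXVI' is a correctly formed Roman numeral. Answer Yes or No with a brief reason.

'DLXXVI': Check the rules: uses only the symbols I, V, X, L, C, D, M; no symbol is repeated more than three times in a row; V, L and D each appear at most once; no smaller symbol precedes a larger one (values never increase from left to right). Value: D (500) + L (50) + X (10) + X (10) + V (5) + I (1) = 576. So it is a valid standard Roman numeral.

Yes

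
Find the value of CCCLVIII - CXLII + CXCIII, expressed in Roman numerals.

CCCLVIII = 358, CXLII = 142, CXCIII = 193
358 - 142 = 216
216 + 193 = 409

CDIX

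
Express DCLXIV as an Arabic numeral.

DCLXIV: D=500, C=100, L=50, X=10, IV=4
500 + 100 + 50 + 10 + 4 = 664

664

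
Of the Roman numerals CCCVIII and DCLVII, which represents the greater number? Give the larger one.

CCCVIII = 308
DCLVII = 657
657 is larger

DCLVII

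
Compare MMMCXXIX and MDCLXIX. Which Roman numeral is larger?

MMMCXXIX = 3129
MDCLXIX = 1669
3129 is larger

MMMCXXIX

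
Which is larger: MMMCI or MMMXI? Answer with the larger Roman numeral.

MMMCI = 3101
MMMXI = 3011
3101 is larger

MMMCI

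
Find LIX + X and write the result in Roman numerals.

LIX = 59
X = 10
59 + 10 = 69

LXIX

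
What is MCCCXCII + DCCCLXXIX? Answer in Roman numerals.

MCCCXCII = 1392
DCCCLXXIX = 879
1392 + 879 = 2271

MMCCLXXI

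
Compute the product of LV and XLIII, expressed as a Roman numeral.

LV = 55
XLIII = 43
55 × 43 = 2365

MMCCCLXV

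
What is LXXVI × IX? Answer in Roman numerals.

LXXVI = 76
IX = 9
76 × 9 = 684

DCLXXXIV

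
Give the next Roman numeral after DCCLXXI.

DCCLXXI = 771; next is 772

DCCLXXII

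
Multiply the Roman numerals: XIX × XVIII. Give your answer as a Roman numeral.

XIX = 19
XVIII = 18
19 × 18 = 342

CCCXLII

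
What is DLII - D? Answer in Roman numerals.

DLII = 552
D = 500
552 - 500 = 52

LII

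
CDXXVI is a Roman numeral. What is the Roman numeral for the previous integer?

CDXXVI = 426; previous is 425

CDXXV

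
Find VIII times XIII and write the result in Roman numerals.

VIII = 8
XIII = 13
8 × 13 = 104

CIV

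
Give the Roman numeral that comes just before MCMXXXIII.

MCMXXXIII = 1933, so the previous integer is 1933 - 1 = 1932

MCMXXXII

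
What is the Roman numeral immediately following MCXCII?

MCXCII = 1192; next is 1193

MCXCIII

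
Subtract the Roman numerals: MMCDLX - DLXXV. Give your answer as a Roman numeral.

MMCDLX = 2460
DLXXV = 575
2460 - 575 = 1885

MDCCCLXXXV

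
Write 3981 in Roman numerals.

Convert 3981 to Roman numerals:
  3981 contains 3×1000 (MMM)
  981 contains 1×900 (CM)
  81 contains 1×50 (L)
  31 contains 3×10 (XXX)
  1 contains 1×1 (I)

MMMCMLXXXI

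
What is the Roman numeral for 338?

Convert 338 to Roman numerals:
  338 contains 3×100 (CCC)
  38 contains 3×10 (XXX)
  8 contains 1×5 (V)
  3 contains 3×1 (III)

CCCXXXVIII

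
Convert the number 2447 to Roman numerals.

Convert 2447 to Roman numerals:
  2447 contains 2×1000 (MM)
  447 contains 1×400 (CD)
  47 contains 1×40 (XL)
  7 contains 1×5 (V)
  2 contains 2×1 (II)

MMCDXLVII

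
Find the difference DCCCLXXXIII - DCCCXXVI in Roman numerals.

DCCCLXXXIII = 883
DCCCXXVI = 826
883 - 826 = 57

LVII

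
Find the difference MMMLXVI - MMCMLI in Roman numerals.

MMMLXVI = 3066
MMCMLI = 2951
3066 - 2951 = 115

CXV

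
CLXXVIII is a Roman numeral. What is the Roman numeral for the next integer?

CLXXVIII = 178, so the next integer is 178 + 1 = 179

CLXXIX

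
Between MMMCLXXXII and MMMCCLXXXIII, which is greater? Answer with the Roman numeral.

MMMCLXXXII = 3182
MMMCCLXXXIII = 3283
3283 is larger

MMMCCLXXXIII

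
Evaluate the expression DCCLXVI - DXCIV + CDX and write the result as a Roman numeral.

DCCLXVI = 766, DXCIV = 594, CDX = 410
766 - 594 = 172
172 + 410 = 582

DLXXXII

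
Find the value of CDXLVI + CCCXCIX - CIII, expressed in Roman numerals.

CDXLVI = 446, CCCXCIX = 399, CIII = 103
446 + 399 = 845
845 - 103 = 742

DCCXLII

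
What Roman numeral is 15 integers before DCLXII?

DCLXII = 662
662 - 15 = 647

DCXLVII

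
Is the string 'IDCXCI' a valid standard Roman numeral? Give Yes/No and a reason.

'IDCXCI': Invalid subtractive combination: ID

No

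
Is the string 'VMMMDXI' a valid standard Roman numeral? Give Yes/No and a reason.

'VMMMDXI': Invalid subtractive combination: VM

No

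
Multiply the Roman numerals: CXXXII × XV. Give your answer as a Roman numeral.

CXXXII = 132
XV = 15
132 × 15 = 1980

MCMLXXX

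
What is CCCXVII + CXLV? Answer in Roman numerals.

CCCXVII = 317
CXLV = 145
317 + 145 = 462

CDLXII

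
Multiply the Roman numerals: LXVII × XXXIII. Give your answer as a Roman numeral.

LXVII = 67
XXXIII = 33
67 × 33 = 2211

MMCCXI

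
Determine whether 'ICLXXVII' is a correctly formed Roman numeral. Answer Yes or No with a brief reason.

'ICLXXVII': Invalid subtractive combination: IC

No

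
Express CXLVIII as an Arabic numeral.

CXLVIII: C=100, XL=40, V=5, I=1, I=1, I=1
100 + 40 + 5 + 1 + 1 + 1 = 148

148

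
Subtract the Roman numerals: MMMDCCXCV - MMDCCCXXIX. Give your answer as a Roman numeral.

MMMDCCXCV = 3795
MMDCCCXXIX = 2829
3795 - 2829 = 966

CMLXVI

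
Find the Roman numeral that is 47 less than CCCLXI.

CCCLXI = 361
361 - 47 = 314

CCCXIV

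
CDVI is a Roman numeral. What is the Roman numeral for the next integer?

CDVI = 406, so the next integer is 406 + 1 = 407

CDVII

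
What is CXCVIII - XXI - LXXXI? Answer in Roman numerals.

CXCVIII = 198, XXI = 21, LXXXI = 81
198 - 21 = 177
177 - 81 = 96

XCVI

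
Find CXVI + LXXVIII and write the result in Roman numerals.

CXVI = 116
LXXVIII = 78
116 + 78 = 194

CXCIV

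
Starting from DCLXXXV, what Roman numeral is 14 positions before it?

DCLXXXV = 685
685 - 14 = 671

DCLXXI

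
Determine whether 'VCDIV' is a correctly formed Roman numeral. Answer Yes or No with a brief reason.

'VCDIV': V should not appear more than once

No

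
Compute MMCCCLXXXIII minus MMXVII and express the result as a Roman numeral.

MMCCCLXXXIII = 2383
MMXVII = 2017
2383 - 2017 = 366

CCCLXVI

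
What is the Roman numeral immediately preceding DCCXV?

DCCXV = 715, so the previous integer is 715 - 1 = 714

DCCXIV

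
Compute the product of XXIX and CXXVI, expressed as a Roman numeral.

XXIX = 29
CXXVI = 126
29 × 126 = 3654

MMMDCLIV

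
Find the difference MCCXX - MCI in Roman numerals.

MCCXX = 1220
MCI = 1101
1220 - 1101 = 119

CXIX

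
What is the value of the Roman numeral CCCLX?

CCCLX: C=100, C=100, C=100, L=50, X=10
100 + 100 + 100 + 50 + 10 = 360

360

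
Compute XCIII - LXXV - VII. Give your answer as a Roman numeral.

XCIII = 93, LXXV = 75, VII = 7
93 - 75 = 18
18 - 7 = 11

XI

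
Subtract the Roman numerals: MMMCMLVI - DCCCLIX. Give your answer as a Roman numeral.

MMMCMLVI = 3956
DCCCLIX = 859
3956 - 859 = 3097

MMMXCVII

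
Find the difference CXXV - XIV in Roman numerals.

CXXV = 125
XIV = 14
125 - 14 = 111

CXI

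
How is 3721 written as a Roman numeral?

Convert 3721 to Roman numerals:
  3721 contains 3×1000 (MMM)
  721 contains 1×500 (D)
  221 contains 2×100 (CC)
  21 contains 2×10 (XX)
  1 contains 1×1 (I)

MMMDCCXXI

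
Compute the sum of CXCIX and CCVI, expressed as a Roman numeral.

CXCIX = 199
CCVI = 206
199 + 206 = 405

CDV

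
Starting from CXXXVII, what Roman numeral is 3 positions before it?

CXXXVII = 137
137 - 3 = 134

CXXXIV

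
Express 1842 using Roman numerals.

Convert 1842 to Roman numerals:
  1842 contains 1×1000 (M)
  842 contains 1×500 (D)
  342 contains 3×100 (CCC)
  42 contains 1×40 (XL)
  2 contains 2×1 (II)

MDCCCXLII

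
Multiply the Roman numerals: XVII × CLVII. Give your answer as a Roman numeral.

XVII = 17
CLVII = 157
17 × 157 = 2669

MMDCLXIX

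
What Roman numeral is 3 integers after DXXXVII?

DXXXVII = 537
537 + 3 = 540

DXL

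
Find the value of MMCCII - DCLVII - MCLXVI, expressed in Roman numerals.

MMCCII = 2202, DCLVII = 657, MCLXVI = 1166
2202 - 657 = 1545
1545 - 1166 = 379

CCCLXXIX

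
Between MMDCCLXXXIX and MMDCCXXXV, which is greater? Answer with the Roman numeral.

MMDCCLXXXIX = 2789
MMDCCXXXV = 2735
2789 is larger

MMDCCLXXXIX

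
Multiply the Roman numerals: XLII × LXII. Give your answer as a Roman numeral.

XLII = 42
LXII = 62
42 × 62 = 2604

MMDCIV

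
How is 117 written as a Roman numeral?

Convert 117 to Roman numerals:
  117 contains 1×100 (C)
  17 contains 1×10 (X)
  7 contains 1×5 (V)
  2 contains 2×1 (II)

CXVII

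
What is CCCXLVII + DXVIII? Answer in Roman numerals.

CCCXLVII = 347
DXVIII = 518
347 + 518 = 865

DCCCLXV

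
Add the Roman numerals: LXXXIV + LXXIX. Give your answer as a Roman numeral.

LXXXIV = 84
LXXIX = 79
84 + 79 = 163

CLXIII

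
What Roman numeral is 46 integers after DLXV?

DLXV = 565
565 + 46 = 611

DCXI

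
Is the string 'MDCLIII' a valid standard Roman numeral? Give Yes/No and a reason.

'MDCLIII': Check the rules: uses only the symbols I, V, X, L, C, D, M; no symbol is repeated more than three times in a row; V, L and D each appear at most once; no smaller symbol precedes a larger one (values never increase from left to right). Value: M (1000) + D (500) + C (100) + L (50) + I (1) + I (1) + I (1) = 1653. So it is a valid standard Roman numeral.

Yes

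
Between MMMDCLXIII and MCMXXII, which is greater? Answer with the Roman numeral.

MMMDCLXIII = 3663
MCMXXII = 1922
3663 is larger

MMMDCLXIII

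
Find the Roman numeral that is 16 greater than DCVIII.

DCVIII = 608
608 + 16 = 624

DCXXIV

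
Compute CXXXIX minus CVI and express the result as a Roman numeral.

CXXXIX = 139
CVI = 106
139 - 106 = 33

XXXIII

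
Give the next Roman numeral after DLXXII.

DLXXII = 572; next is 573

DLXXIII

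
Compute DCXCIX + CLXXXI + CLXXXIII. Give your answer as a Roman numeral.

DCXCIX = 699, CLXXXI = 181, CLXXXIII = 183
699 + 181 = 880
880 + 183 = 1063

MLXIII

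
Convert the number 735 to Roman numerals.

Convert 735 to Roman numerals:
  735 contains 1×500 (D)
  235 contains 2×100 (CC)
  35 contains 3×10 (XXX)
  5 contains 1×5 (V)

DCCXXXV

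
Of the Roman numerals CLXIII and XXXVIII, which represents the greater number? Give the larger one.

CLXIII = 163
XXXVIII = 38
163 is larger

CLXIII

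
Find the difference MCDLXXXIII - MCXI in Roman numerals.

MCDLXXXIII = 1483
MCXI = 1111
1483 - 1111 = 372

CCCLXXII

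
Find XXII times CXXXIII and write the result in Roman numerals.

XXII = 22
CXXXIII = 133
22 × 133 = 2926

MMCMXXVI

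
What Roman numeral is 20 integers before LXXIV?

LXXIV = 74
74 - 20 = 54

LIV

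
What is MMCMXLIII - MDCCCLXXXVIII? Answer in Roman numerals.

MMCMXLIII = 2943
MDCCCLXXXVIII = 1888
2943 - 1888 = 1055

MLV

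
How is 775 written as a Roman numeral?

Convert 775 to Roman numerals:
  775 contains 1×500 (D)
  275 contains 2×100 (CC)
  75 contains 1×50 (L)
  25 contains 2×10 (XX)
  5 contains 1×5 (V)

DCCLXXV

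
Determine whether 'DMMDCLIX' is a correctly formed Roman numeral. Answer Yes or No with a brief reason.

'DMMDCLIX': D should not appear more than once

No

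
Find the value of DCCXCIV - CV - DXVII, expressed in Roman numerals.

DCCXCIV = 794, CV = 105, DXVII = 517
794 - 105 = 689
689 - 517 = 172

CLXXII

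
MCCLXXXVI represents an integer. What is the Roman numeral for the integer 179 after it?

MCCLXXXVI = 1286
1286 + 179 = 1465

MCDLXV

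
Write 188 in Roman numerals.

Convert 188 to Roman numerals:
  188 contains 1×100 (C)
  88 contains 1×50 (L)
  38 contains 3×10 (XXX)
  8 contains 1×5 (V)
  3 contains 3×1 (III)

CLXXXVIII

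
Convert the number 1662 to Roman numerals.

Convert 1662 to Roman numerals:
  1662 contains 1×1000 (M)
  662 contains 1×500 (D)
  162 contains 1×100 (C)
  62 contains 1×50 (L)
  12 contains 1×10 (X)
  2 contains 2×1 (II)

MDCLXII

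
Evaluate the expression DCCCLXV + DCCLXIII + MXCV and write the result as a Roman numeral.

DCCCLXV = 865, DCCLXIII = 763, MXCV = 1095
865 + 763 = 1628
1628 + 1095 = 2723

MMDCCXXIII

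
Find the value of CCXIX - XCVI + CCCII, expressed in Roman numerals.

CCXIX = 219, XCVI = 96, CCCII = 302
219 - 96 = 123
123 + 302 = 425

CDXXV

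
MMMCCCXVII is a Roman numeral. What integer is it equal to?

MMMCCCXVII: M=1000, M=1000, M=1000, C=100, C=100, C=100, X=10, V=5, I=1, I=1
1000 + 1000 + 1000 + 100 + 100 + 100 + 10 + 5 + 1 + 1 = 3317

3317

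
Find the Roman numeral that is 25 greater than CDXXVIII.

CDXXVIII = 428
428 + 25 = 453

CDLIII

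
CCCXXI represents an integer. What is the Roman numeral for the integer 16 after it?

CCCXXI = 321
321 + 16 = 337

CCCXXXVII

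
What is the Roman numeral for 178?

Convert 178 to Roman numerals:
  178 contains 1×100 (C)
  78 contains 1×50 (L)
  28 contains 2×10 (XX)
  8 contains 1×5 (V)
  3 contains 3×1 (III)

CLXXVIII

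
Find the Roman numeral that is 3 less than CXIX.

CXIX = 119
119 - 3 = 116

CXVI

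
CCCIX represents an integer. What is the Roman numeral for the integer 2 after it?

CCCIX = 309
309 + 2 = 311

CCCXI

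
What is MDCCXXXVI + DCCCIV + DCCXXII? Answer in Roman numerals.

MDCCXXXVI = 1736, DCCCIV = 804, DCCXXII = 722
1736 + 804 = 2540
2540 + 722 = 3262

MMMCCLXII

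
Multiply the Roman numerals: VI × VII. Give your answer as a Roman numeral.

VI = 6
VII = 7
6 × 7 = 42

XLII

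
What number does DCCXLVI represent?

DCCXLVI: D=500, C=100, C=100, XL=40, V=5, I=1
500 + 100 + 100 + 40 + 5 + 1 = 746

746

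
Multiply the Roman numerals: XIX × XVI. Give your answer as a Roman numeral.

XIX = 19
XVI = 16
19 × 16 = 304

CCCIV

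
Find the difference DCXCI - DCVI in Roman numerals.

DCXCI = 691
DCVI = 606
691 - 606 = 85

LXXXV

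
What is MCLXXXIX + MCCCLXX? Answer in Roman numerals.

MCLXXXIX = 1189
MCCCLXX = 1370
1189 + 1370 = 2559

MMDLIX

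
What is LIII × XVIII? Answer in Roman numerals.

LIII = 53
XVIII = 18
53 × 18 = 954

CMLIV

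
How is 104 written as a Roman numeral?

Convert 104 to Roman numerals:
  104 contains 1×100 (C)
  4 contains 1×4 (IV)

CIV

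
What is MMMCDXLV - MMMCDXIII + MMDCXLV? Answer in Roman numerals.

MMMCDXLV = 3445, MMMCDXIII = 3413, MMDCXLV = 2645
3445 - 3413 = 32
32 + 2645 = 2677

MMDCLXXVII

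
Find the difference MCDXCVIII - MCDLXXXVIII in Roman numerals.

MCDXCVIII = 1498
MCDLXXXVIII = 1488
1498 - 1488 = 10

X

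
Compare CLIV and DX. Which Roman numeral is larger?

CLIV = 154
DX = 510
510 is larger

DX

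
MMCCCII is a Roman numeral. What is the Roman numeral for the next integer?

MMCCCII = 2302; next is 2303

MMCCCIII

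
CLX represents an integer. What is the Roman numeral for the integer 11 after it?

CLX = 160
160 + 11 = 171

CLXXI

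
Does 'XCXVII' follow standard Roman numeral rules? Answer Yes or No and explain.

'XCXVII': X cannot come right after the subtractive pair XC: once X is subtracted in XC, the next symbol must be smaller than X

No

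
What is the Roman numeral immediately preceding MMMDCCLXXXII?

MMMDCCLXXXII = 3782; previous is 3781

MMMDCCLXXXI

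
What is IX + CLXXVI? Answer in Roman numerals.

IX = 9
CLXXVI = 176
9 + 176 = 185

CLXXXV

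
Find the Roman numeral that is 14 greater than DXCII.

DXCII = 592
592 + 14 = 606

DCVI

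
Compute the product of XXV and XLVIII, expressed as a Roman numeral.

XXV = 25
XLVIII = 48
25 × 48 = 1200

MCC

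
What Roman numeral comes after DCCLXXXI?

DCCLXXXI = 781; next is 782

DCCLXXXII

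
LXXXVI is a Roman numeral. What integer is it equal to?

LXXXVI: L=50, X=10, X=10, X=10, V=5, I=1
50 + 10 + 10 + 10 + 5 + 1 = 86

86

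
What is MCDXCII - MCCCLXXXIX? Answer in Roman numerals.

MCDXCII = 1492
MCCCLXXXIX = 1389
1492 - 1389 = 103

CIII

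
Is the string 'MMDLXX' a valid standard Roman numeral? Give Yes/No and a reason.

'MMDLXX': Check the rules: uses only the symbols I, V, X, L, C, D, M; no symbol is repeated more than three times in a row; V, L and D each appear at most once; no smaller symbol precedes a larger one (values never increase from left to right). Value: M (1000) + M (1000) + D (500) + L (50) + X (10) + X (10) = 2570. So it is a valid standard Roman numeral.

Yes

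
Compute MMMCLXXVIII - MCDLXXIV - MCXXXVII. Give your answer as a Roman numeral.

MMMCLXXVIII = 3178, MCDLXXIV = 1474, MCXXXVII = 1137
3178 - 1474 = 1704
1704 - 1137 = 567

DLXVII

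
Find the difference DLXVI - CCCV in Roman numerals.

DLXVI = 566
CCCV = 305
566 - 305 = 261

CCLXI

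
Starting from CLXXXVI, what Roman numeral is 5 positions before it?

CLXXXVI = 186
186 - 5 = 181

CLXXXI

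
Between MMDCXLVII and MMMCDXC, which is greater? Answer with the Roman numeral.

MMDCXLVII = 2647
MMMCDXC = 3490
3490 is larger

MMMCDXC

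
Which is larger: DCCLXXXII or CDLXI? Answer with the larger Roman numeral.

DCCLXXXII = 782
CDLXI = 461
782 is larger

DCCLXXXII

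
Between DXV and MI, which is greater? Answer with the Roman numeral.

DXV = 515
MI = 1001
1001 is larger

MI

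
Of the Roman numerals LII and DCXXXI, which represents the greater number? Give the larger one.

LII = 52
DCXXXI = 631
631 is larger

DCXXXI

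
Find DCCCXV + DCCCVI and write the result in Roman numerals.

DCCCXV = 815
DCCCVI = 806
815 + 806 = 1621

MDCXXI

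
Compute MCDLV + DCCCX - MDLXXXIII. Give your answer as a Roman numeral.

MCDLV = 1455, DCCCX = 810, MDLXXXIII = 1583
1455 + 810 = 2265
2265 - 1583 = 682

DCLXXXII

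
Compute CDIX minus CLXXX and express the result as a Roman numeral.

CDIX = 409
CLXXX = 180
409 - 180 = 229

CCXXIX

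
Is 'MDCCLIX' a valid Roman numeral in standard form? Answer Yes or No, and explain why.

'MDCCLIX': Check the rules: uses only the symbols I, V, X, L, C, D, M; no symbol is repeated more than three times in a row; V, L and D each appear at most once; the only place a smaller symbol precedes a larger one is the allowed subtractive pair IX, the symbol right after such a pair (if any) is smaller than the pair's first symbol, and otherwise the values never increase from left to right. Value: M (1000) + D (500) + C (100) + C (100) + L (50) + IX (9) = 1759. So it is a valid standard Roman numeral.

Yes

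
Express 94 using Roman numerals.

Convert 94 to Roman numerals:
  94 contains 1×90 (XC)
  4 contains 1×4 (IV)

XCIV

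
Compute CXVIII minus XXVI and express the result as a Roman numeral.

CXVIII = 118
XXVI = 26
118 - 26 = 92

XCII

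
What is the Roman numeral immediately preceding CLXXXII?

CLXXXII = 182; previous is 181

CLXXXI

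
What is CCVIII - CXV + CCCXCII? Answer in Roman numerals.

CCVIII = 208, CXV = 115, CCCXCII = 392
208 - 115 = 93
93 + 392 = 485

CDLXXXV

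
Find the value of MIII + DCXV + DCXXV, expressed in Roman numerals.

MIII = 1003, DCXV = 615, DCXXV = 625
1003 + 615 = 1618
1618 + 625 = 2243

MMCCXLIII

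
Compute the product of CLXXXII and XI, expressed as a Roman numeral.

CLXXXII = 182
XI = 11
182 × 11 = 2002

MMII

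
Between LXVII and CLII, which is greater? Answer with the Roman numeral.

LXVII = 67
CLII = 152
152 is larger

CLII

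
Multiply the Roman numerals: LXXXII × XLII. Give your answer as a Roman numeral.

LXXXII = 82
XLII = 42
82 × 42 = 3444

MMMCDXLIV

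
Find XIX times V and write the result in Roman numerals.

XIX = 19
V = 5
19 × 5 = 95

XCV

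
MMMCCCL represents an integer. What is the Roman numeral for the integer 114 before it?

MMMCCCL = 3350
3350 - 114 = 3236

MMMCCXXXVI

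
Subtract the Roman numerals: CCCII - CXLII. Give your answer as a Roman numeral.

CCCII = 302
CXLII = 142
302 - 142 = 160

CLX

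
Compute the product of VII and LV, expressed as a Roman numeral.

VII = 7
LV = 55
7 × 55 = 385

CCCLXXXV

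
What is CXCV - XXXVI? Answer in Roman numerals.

CXCV = 195
XXXVI = 36
195 - 36 = 159

CLIX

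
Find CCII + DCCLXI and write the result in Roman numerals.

CCII = 202
DCCLXI = 761
202 + 761 = 963

CMLXIII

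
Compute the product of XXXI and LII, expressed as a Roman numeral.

XXXI = 31
LII = 52
31 × 52 = 1612

MDCXII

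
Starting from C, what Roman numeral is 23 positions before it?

C = 100
100 - 23 = 77

LXXVII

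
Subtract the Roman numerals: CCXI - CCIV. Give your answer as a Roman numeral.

CCXI = 211
CCIV = 204
211 - 204 = 7

VII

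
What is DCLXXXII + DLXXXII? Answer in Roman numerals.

DCLXXXII = 682
DLXXXII = 582
682 + 582 = 1264

MCCLXIV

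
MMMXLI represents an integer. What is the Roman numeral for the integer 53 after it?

MMMXLI = 3041
3041 + 53 = 3094

MMMXCIV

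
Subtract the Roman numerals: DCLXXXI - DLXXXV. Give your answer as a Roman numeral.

DCLXXXI = 681
DLXXXV = 585
681 - 585 = 96

XCVI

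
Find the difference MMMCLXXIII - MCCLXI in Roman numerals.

MMMCLXXIII = 3173
MCCLXI = 1261
3173 - 1261 = 1912

MCMXII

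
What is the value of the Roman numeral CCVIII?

CCVIII: C=100, C=100, V=5, I=1, I=1, I=1
100 + 100 + 5 + 1 + 1 + 1 = 208

208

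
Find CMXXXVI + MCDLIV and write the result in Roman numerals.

CMXXXVI = 936
MCDLIV = 1454
936 + 1454 = 2390

MMCCCXC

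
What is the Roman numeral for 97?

Convert 97 to Roman numerals:
  97 contains 1×90 (XC)
  7 contains 1×5 (V)
  2 contains 2×1 (II)

XCVII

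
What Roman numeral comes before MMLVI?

MMLVI = 2056, so the previous integer is 2056 - 1 = 2055

MMLV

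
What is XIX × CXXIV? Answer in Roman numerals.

XIX = 19
CXXIV = 124
19 × 124 = 2356

MMCCCLVI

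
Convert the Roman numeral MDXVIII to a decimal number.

MDXVIII: M=1000, D=500, X=10, V=5, I=1, I=1, I=1
1000 + 500 + 10 + 5 + 1 + 1 + 1 = 1518

1518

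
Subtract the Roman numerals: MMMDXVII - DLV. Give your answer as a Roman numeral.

MMMDXVII = 3517
DLV = 555
3517 - 555 = 2962

MMCMLXII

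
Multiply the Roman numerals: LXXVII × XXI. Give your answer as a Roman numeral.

LXXVII = 77
XXI = 21
77 × 21 = 1617

MDCXVII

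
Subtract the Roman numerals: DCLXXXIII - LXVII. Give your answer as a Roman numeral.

DCLXXXIII = 683
LXVII = 67
683 - 67 = 616

DCXVI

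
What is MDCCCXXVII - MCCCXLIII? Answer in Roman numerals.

MDCCCXXVII = 1827
MCCCXLIII = 1343
1827 - 1343 = 484

CDLXXXIV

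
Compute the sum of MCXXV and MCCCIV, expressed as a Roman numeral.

MCXXV = 1125
MCCCIV = 1304
1125 + 1304 = 2429

MMCDXXIX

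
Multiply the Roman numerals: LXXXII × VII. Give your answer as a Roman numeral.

LXXXII = 82
VII = 7
82 × 7 = 574

DLXXIV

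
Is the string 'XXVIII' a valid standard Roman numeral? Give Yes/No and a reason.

'XXVIII': Check the rules: uses only the symbols I, V, X, L, C, D, M; no symbol is repeated more than three times in a row; V, L and D each appear at most once; no smaller symbol precedes a larger one (values never increase from left to right). Value: X (10) + X (10) + V (5) + I (1) + I (1) + I (1) = 28. So it is a valid standard Roman numeral.

Yes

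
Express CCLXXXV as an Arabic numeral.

CCLXXXV: C=100, C=100, L=50, X=10, X=10, X=10, V=5
100 + 100 + 50 + 10 + 10 + 10 + 5 = 285

285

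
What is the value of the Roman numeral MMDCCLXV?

MMDCCLXV: M=1000, M=1000, D=500, C=100, C=100, L=50, X=10, V=5
1000 + 1000 + 500 + 100 + 100 + 50 + 10 + 5 = 2765

2765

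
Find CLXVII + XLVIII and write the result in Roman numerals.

CLXVII = 167
XLVIII = 48
167 + 48 = 215

CCXV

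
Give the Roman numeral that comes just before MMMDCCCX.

MMMDCCCX = 3810; previous is 3809

MMMDCCCIX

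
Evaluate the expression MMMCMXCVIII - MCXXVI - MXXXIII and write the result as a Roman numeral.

MMMCMXCVIII = 3998, MCXXVI = 1126, MXXXIII = 1033
3998 - 1126 = 2872
2872 - 1033 = 1839

MDCCCXXXIX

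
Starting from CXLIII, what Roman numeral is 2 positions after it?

CXLIII = 143
143 + 2 = 145

CXLV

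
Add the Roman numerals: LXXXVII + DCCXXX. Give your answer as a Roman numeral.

LXXXVII = 87
DCCXXX = 730
87 + 730 = 817

DCCCXVII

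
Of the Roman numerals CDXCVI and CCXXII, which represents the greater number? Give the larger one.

CDXCVI = 496
CCXXII = 222
496 is larger

CDXCVI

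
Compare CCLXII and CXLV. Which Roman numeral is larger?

CCLXII = 262
CXLV = 145
262 is larger

CCLXII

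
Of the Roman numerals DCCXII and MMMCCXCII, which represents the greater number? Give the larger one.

DCCXII = 712
MMMCCXCII = 3292
3292 is larger

MMMCCXCII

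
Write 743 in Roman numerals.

Convert 743 to Roman numerals:
  743 contains 1×500 (D)
  243 contains 2×100 (CC)
  43 contains 1×40 (XL)
  3 contains 3×1 (III)

DCCXLIII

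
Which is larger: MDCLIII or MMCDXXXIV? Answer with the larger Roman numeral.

MDCLIII = 1653
MMCDXXXIV = 2434
2434 is larger

MMCDXXXIV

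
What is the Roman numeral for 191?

Convert 191 to Roman numerals:
  191 contains 1×100 (C)
  91 contains 1×90 (XC)
  1 contains 1×1 (I)

CXCI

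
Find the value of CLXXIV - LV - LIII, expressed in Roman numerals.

CLXXIV = 174, LV = 55, LIII = 53
174 - 55 = 119
119 - 53 = 66

LXVI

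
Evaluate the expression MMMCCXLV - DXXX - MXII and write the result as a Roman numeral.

MMMCCXLV = 3245, DXXX = 530, MXII = 1012
3245 - 530 = 2715
2715 - 1012 = 1703

MDCCIII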